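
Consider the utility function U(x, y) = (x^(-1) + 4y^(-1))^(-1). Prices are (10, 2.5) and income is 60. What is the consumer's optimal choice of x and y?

x* = 3, y* = 12

For CES with ρ = -1, MRS = (1/4)·(y/x)^2.
Tangency: set MRS = p_x/p_y = 10/2.5 = 4.
So (y/x)^2 = 16; taking the square root, y/x = 4, i.e. y = 4·x.
Substitute into the budget 10·x + 2.5·y = 60: 20·x = 60, so x* = 3 and y* = 4·3 = 12.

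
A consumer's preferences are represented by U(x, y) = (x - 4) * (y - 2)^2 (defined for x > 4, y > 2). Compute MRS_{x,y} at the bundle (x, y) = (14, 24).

MU_x = (y−2)^2, MU_y = 2·(x−4)·(y−2).
MRS = (1/2)·(y−2)/(x−4).
At (14, 24): MRS = 1.1.
That is, one extra unit of x is worth 1.1 units of y at the margin.

MRS = 1.1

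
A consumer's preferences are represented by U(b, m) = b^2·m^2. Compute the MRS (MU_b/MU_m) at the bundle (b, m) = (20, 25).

MU_b = 2·b·m^2 and MU_m = 2·b^2·m.
MRS = MU_b/MU_m = m/b.
At (20, 25): MRS = 1.25.
That is, one extra unit of b is worth 1.25 units of m at the margin.

MRS = 1.25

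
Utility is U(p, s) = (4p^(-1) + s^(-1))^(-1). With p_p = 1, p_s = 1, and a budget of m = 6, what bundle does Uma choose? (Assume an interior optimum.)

For CES with ρ = -1, MRS = (4/1)·(s/p)^2.
Tangency: set MRS = p_p/p_s = 1/1 = 1.
So (s/p)^2 = 0.25; taking the square root, s/p = 0.5, i.e. s = 0.5·p.
Substitute into the budget 1·p + 1·s = 6: 1.5·p = 6, so p* = 4 and s* = 0.5·4 = 2.

p* = 4, s* = 2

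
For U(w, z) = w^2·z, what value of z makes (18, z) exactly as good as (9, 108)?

U(9, 108) = 8748.
Set U(18, z) = 8748 and solve.
With w = 18: 18^2 = 324, so z = 8748/324 = 27.
Check: U(18, 27) = 8748.

z = 27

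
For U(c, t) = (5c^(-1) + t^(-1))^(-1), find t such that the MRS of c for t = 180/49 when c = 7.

t = 6

For CES with ρ = -1, MRS = (5/1)·(t/c)^2.
Setting (5/1)·(t/7)^2 = 180/49 gives (t/7)^2 = 36/49, so t/7 = 6/7 and t = 6.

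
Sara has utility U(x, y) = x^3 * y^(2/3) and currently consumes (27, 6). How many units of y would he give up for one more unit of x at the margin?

MU_x = 3·x^2·y^(2/3) and MU_y = 2/3·x^3·y^(-1/3).
MRS = MU_x/MU_y = (4.5)·y/x.
At (27, 6): MRS = 1.
So at (27, 6) the consumer would give up 1 units of y for one more unit of x.

MRS = 1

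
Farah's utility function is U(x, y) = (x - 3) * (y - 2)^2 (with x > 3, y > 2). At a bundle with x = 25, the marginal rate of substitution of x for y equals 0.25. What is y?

MU_x = (y−2)^2, MU_y = 2·(x−3)·(y−2).
MRS = (1/2)·(y−2)/(x−3).
Substitute x = 25: MRS = (y − 2)/44. Setting this equal to 0.25 gives y − 2 = 0.25·44 = 11, so y = 13.

y = 13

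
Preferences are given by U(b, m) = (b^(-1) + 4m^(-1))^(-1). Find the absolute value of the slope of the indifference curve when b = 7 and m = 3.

MRS = 9/196

For CES with ρ = -1, MRS = (1/4)·(m/b)^2.
At (7, 3): MRS = 9/196.
The indifference curve has slope −9/196 at this bundle.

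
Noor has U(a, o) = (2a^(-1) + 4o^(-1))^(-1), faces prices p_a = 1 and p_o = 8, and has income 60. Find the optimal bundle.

a* = 12, o* = 6

For CES with ρ = -1, MRS = (2/4)·(o/a)^2.
Tangency: set MRS = p_a/p_o = 1/8 = 0.125.
So (o/a)^2 = 0.25; taking the square root, o/a = 0.5, i.e. o = 0.5·a.
Substitute into the budget 1·a + 8·o = 60: 5·a = 60, so a* = 12 and o* = 0.5·12 = 6.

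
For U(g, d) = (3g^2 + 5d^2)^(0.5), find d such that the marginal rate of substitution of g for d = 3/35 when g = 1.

d = 7

For CES with ρ = 2, MRS = (3/5)·(d/g)^(-1).
Setting (3/5)·(d/1)^(-1) = 3/35 gives (d/1)^(-1) = 1/7, so d/1 = 7 and d = 7.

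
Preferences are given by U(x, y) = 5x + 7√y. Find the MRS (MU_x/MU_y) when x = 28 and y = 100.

MU_x = 5, MU_y = 7/(2√y).
MRS = 5 ÷ (7/(2√y)).
At (28, 100): MRS = 100/7.
So at (28, 100) the consumer would give up 100/7 units of y for one more unit of x.

MRS = 100/7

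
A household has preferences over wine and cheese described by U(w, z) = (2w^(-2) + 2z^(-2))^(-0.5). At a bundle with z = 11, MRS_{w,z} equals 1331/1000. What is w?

w = 10

For CES with ρ = -2, MRS = (z/w)^3.
Setting (11/w)^3 = 1331/1000 gives 11/w = 1.1 and w = 10.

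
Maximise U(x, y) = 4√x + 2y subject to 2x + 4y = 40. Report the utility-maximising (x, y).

MU_x = 4/(2√x), MU_y = 2.
MRS = 4/(2√x) ÷ 2.
Tangency: set MRS = p_x/p_y = 2/4 = 0.5.
MRS depends only on x: 1/√x = 0.5 ⇒ √x = 1/0.5 = 2 ⇒ x* = 4.
From the budget, 4·y = 40 − 2·4 = 32, so y* = 8.

x* = 4, y* = 8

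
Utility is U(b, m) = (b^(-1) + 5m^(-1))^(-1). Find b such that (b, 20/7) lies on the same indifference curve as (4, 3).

b = 6

U depends on (b, m) only through S = b^(-1) + 5m^(-1), so equal utility means equal S. At (4, 3): S = 23/12.
With m = 20/7: 5·(20/7)^(-1) = 1.75, so b^(-1) = 23/12 − 1.75 = 1/6.
Hence b = 1/(1/6) = 6.
Check: U(6, 20/7) = 0.5217.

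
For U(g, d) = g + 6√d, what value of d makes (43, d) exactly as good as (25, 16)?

U(25, 16) = 49.
Set U(43, d) = 49 and solve.
With g = 43: 6√d = 49 − 43 = 6, so √d = 1 and d = 1.
Check: U(43, 1) = 49.

d = 1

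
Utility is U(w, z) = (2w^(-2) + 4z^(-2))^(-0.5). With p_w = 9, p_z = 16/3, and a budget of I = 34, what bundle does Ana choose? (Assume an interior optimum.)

For CES with ρ = -2, MRS = (2/4)·(z/w)^3.
Tangency: set MRS = p_w/p_z = 9/(16/3) = 27/16.
So (z/w)^3 = 3.375; taking the cube root, z/w = 1.5, i.e. z = 1.5·w.
Substitute into the budget 9·w + (16/3)·z = 34: 17·w = 34, so w* = 2 and z* = 1.5·2 = 3.

w* = 2, z* = 3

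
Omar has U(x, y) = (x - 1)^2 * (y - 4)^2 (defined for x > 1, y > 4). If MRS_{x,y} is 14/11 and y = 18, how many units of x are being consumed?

MU_x = 2·(x−1)·(y−4)^2, MU_y = 2·(x−1)^2·(y−4).
MRS = (y−4)/(x−1).
Substitute y = 18: MRS = 14/(x − 1). Setting this equal to 14/11 gives x − 1 = 14/(14/11) = 11, so x = 12.

x = 12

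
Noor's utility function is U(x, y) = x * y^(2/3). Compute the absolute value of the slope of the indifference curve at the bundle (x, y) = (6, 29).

MRS = 7.25

MU_x = y^(2/3) and MU_y = 2/3·x·y^(-1/3).
MRS = MU_x/MU_y = (1.5)·y/x.
At (6, 29): MRS = 7.25.
That is, one extra unit of x is worth 7.25 units of y at the margin.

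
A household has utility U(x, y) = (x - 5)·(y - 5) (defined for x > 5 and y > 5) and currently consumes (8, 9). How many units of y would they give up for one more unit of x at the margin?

MRS = 4/3

MU_x = (y−5), MU_y = (x−5).
MRS = (y−5)/(x−5).
At (8, 9): MRS = 4/3.
That is, one extra unit of x is worth 4/3 units of y at the margin.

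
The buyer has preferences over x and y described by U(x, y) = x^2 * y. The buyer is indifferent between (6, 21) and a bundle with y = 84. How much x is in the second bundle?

x = 3

U(6, 21) = 756.
Set U(x, 84) = 756 and solve.
With y = 84: x^2 = 756/84 = 9; taking the square root, x = 3.
Check: U(3, 84) = 756.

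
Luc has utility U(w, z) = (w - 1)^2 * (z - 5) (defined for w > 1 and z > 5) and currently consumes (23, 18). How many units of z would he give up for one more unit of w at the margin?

MRS = 13/11

MU_w = 2·(w−1)·(z−5), MU_z = (w−1)^2.
MRS = (2/1)·(z−5)/(w−1).
At (23, 18): MRS = 13/11.
That is, one extra unit of w is worth 13/11 units of z at the margin.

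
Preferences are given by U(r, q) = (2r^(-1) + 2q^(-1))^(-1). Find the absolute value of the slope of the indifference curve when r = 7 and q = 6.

MRS = 36/49

For CES with ρ = -1, MRS = (q/r)^2.
At (7, 6): MRS = 36/49.
So at (7, 6) the consumer would give up 36/49 units of q for one more unit of r.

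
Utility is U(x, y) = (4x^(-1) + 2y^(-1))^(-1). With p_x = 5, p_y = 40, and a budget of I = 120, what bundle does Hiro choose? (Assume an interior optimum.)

x* = 8, y* = 2

For CES with ρ = -1, MRS = (4/2)·(y/x)^2.
Tangency: set MRS = p_x/p_y = 5/40 = 0.125.
So (y/x)^2 = 1/16; taking the square root, y/x = 0.25, i.e. y = 0.25·x.
Substitute into the budget 5·x + 40·y = 120: 15·x = 120, so x* = 8 and y* = 0.25·8 = 2.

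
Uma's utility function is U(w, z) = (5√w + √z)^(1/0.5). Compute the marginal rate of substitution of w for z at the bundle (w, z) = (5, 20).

For CES with ρ = 0.5, MRS = (5/1)·√(z/w).
At (5, 20): MRS = 10.
So at (5, 20) the consumer would give up 10 units of z for one more unit of w.

MRS = 10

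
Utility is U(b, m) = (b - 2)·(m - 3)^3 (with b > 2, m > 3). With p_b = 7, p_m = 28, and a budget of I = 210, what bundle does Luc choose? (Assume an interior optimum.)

b* = 6, m* = 6

MU_b = (m−3)^3, MU_m = 3·(b−2)·(m−3)^2.
MRS = (1/3)·(m−3)/(b−2).
Tangency: set MRS = p_b/p_m = 7/28 = 0.25.
So (1/3)·(m − 3)/(b − 2) = 0.25, i.e. (m − 3) = 0.75·(b − 2).
Rewrite the budget in excess-of-subsistence terms: 7·(b − 2) + 28·(m − 3) = 210 − 7·2 − 28·3 = 112.
Substituting, 28·(b − 2) = 112, so b − 2 = 4 and b* = 6.
Then m − 3 = 0.75·4 = 3, so m* = 6.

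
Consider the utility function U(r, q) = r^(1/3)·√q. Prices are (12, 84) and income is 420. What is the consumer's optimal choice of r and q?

MU_r = 1/3·r^(-2/3)·√q and MU_q = 0.5·r^(1/3)·q^(-0.5).
MRS = MU_r/MU_q = (2/3)·q/r.
Tangency: set MRS = p_r/p_q = 12/84 = 1/7.
So (2/3)·q/r = 1/7, i.e. q = (3/14)·r.
Substitute into the budget 12·r + 84·q = 420: 30·r = 420, so r* = 14.
Then q* = (3/14)·14 = 3.

r* = 14, q* = 3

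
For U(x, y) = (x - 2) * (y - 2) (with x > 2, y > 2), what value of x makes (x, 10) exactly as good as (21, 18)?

U(21, 18) = 304.
Set U(x, 10) = 304 and solve.
With y = 10: (10 − 2) = 8, so (x − 2) = 304/8 = 38.
So x = 2 + 38 = 40.
Check: U(40, 10) = 304.

x = 40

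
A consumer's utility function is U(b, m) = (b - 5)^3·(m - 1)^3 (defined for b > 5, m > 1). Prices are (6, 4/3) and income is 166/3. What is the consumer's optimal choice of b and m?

b* = 7, m* = 10

MU_b = 3·(b−5)^2·(m−1)^3, MU_m = 3·(b−5)^3·(m−1)^2.
MRS = (m−1)/(b−5).
Tangency: set MRS = p_b/p_m = 6/(4/3) = 4.5.
So (m − 1)/(b − 5) = 4.5, i.e. (m − 1) = 4.5·(b − 5).
Rewrite the budget in excess-of-subsistence terms: 6·(b − 5) + (4/3)·(m − 1) = 166/3 − 6·5 − (4/3)·1 = 24.
Substituting, 12·(b − 5) = 24, so b − 5 = 2 and b* = 7.
Then m − 1 = 4.5·2 = 9, so m* = 10.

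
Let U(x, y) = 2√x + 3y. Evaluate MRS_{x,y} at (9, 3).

MRS = 1/9

MU_x = 2/(2√x), MU_y = 3.
MRS = 2/(2√x) ÷ 3.
At (9, 3): MRS = 1/9.
The indifference curve has slope −1/9 at this bundle.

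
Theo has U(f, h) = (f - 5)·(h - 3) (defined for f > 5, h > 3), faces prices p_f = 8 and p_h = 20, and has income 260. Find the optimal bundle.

MU_f = (h−3), MU_h = (f−5).
MRS = (h−3)/(f−5).
Tangency: set MRS = p_f/p_h = 8/20 = 0.4.
So (h − 3)/(f − 5) = 0.4, i.e. (h − 3) = 0.4·(f − 5).
Rewrite the budget in excess-of-subsistence terms: 8·(f − 5) + 20·(h − 3) = 260 − 8·5 − 20·3 = 160.
Substituting, 16·(f − 5) = 160, so f − 5 = 10 and f* = 15.
Then h − 3 = 0.4·10 = 4, so h* = 7.

f* = 15, h* = 7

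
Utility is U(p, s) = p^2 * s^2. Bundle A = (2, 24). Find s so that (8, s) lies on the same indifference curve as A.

s = 6

U(2, 24) = 2304.
Set U(8, s) = 2304 and solve.
With p = 8: 8^2 = 64, so s^2 = 2304/64 = 36; taking the square root, s = 6.
Check: U(8, 6) = 2304.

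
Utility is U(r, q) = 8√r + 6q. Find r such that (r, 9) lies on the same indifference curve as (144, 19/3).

U(144, 19/3) = 134.
Set U(r, 9) = 134 and solve.
With q = 9: 8√r = 134 − 6·9 = 80, so √r = 10 and r = 100.
Check: U(100, 9) = 134.

r = 100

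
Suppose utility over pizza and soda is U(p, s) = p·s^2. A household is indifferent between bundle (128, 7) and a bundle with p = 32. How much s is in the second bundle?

s = 14

U(128, 7) = 6272.
Set U(32, s) = 6272 and solve.
With p = 32: s^2 = 6272/32 = 196; taking the square root, s = 14.
Check: U(32, 14) = 6272.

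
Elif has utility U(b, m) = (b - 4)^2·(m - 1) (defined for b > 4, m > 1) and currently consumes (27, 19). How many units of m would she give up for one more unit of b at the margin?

MRS = 36/23

MU_b = 2·(b−4)·(m−1), MU_m = (b−4)^2.
MRS = (2/1)·(m−1)/(b−4).
At (27, 19): MRS = 36/23.
That is, one extra unit of b is worth 36/23 units of m at the margin.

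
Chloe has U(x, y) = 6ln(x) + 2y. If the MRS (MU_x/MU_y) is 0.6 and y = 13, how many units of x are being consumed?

MU_x = 6/x, MU_y = 2.
MRS = 6/x ÷ 2.
MRS depends only on x: 3/x = 0.6 ⇒ x = 3/0.6 = 5.

x = 5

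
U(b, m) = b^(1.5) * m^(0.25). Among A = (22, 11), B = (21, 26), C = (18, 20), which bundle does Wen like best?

Evaluate utility at each bundle:
U(A) = 187.924.
U(B) = 217.306.
U(C) = 161.498.
Highest utility is B, so B ≻ A ≻ C.

Bundle B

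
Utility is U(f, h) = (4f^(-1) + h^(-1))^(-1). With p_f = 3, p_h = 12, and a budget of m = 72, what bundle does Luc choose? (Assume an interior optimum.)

For CES with ρ = -1, MRS = (4/1)·(h/f)^2.
Tangency: set MRS = p_f/p_h = 3/12 = 0.25.
So (h/f)^2 = 1/16; taking the square root, h/f = 0.25, i.e. h = 0.25·f.
Substitute into the budget 3·f + 12·h = 72: 6·f = 72, so f* = 12 and h* = 0.25·12 = 3.

f* = 12, h* = 3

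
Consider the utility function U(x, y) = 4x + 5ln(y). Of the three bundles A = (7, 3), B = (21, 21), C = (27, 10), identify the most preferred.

Evaluate utility at each bundle:
U(A) = 33.493.
U(B) = 99.223.
U(C) = 119.513.
Highest utility is C, so C ≻ B ≻ A.

Bundle C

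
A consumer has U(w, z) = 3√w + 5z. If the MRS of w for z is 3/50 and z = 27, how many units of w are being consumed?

MU_w = 3/(2√w), MU_z = 5.
MRS = 3/(2√w) ÷ 5.
MRS depends only on w: 0.3/√w = 3/50 ⇒ √w = 0.3/(3/50) = 5 ⇒ w = 25.

w = 25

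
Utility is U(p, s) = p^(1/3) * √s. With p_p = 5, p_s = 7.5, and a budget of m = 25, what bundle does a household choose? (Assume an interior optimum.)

p* = 2, s* = 2

MU_p = 1/3·p^(-2/3)·√s and MU_s = 0.5·p^(1/3)·s^(-0.5).
MRS = MU_p/MU_s = (2/3)·s/p.
Tangency: set MRS = p_p/p_s = 5/7.5 = 2/3.
So (2/3)·s/p = 2/3, i.e. s = p.
Substitute into the budget 5·p + 7.5·s = 25: 12.5·p = 25, so p* = 2.
Then s* = 2.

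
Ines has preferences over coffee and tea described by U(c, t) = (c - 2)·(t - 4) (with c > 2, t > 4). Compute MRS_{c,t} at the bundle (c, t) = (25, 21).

MRS = 17/23

MU_c = (t−4), MU_t = (c−2).
MRS = (t−4)/(c−2).
At (25, 21): MRS = 17/23.
So at (25, 21) the consumer would give up 17/23 units of t for one more unit of c.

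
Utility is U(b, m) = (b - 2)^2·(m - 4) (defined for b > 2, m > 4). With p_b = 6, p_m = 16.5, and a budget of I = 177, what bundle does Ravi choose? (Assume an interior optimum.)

b* = 13, m* = 6

MU_b = 2·(b−2)·(m−4), MU_m = (b−2)^2.
MRS = (2/1)·(m−4)/(b−2).
Tangency: set MRS = p_b/p_m = 6/16.5 = 4/11.
So (2/1)·(m − 4)/(b − 2) = 4/11, i.e. (m − 4) = (2/11)·(b − 2).
Rewrite the budget in excess-of-subsistence terms: 6·(b − 2) + 16.5·(m − 4) = 177 − 6·2 − 16.5·4 = 99.
Substituting, 9·(b − 2) = 99, so b − 2 = 11 and b* = 13.
Then m − 4 = (2/11)·11 = 2, so m* = 6.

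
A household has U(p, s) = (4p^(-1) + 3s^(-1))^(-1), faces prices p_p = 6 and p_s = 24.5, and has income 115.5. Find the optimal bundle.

For CES with ρ = -1, MRS = (4/3)·(s/p)^2.
Tangency: set MRS = p_p/p_s = 6/24.5 = 12/49.
So (s/p)^2 = 9/49; taking the square root, s/p = 3/7, i.e. s = (3/7)·p.
Substitute into the budget 6·p + 24.5·s = 115.5: 16.5·p = 115.5, so p* = 7 and s* = (3/7)·7 = 3.

p* = 7, s* = 3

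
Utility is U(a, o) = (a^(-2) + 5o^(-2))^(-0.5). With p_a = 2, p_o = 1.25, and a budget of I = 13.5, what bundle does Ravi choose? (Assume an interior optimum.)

For CES with ρ = -2, MRS = (1/5)·(o/a)^3.
Tangency: set MRS = p_a/p_o = 2/1.25 = 1.6.
So (o/a)^3 = 8; taking the cube root, o/a = 2, i.e. o = 2·a.
Substitute into the budget 2·a + 1.25·o = 13.5: 4.5·a = 13.5, so a* = 3 and o* = 2·3 = 6.

a* = 3, o* = 6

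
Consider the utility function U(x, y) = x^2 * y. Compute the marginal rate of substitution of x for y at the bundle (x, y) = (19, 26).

MU_x = 2·x·y and MU_y = x^2.
MRS = MU_x/MU_y = (2/1)·y/x.
At (19, 26): MRS = 52/19.
That is, one extra unit of x is worth 52/19 units of y at the margin.

MRS = 52/19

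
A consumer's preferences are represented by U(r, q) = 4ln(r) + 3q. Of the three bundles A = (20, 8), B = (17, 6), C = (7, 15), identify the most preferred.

Evaluate utility at each bundle:
U(A) = 35.983.
U(B) = 29.333.
U(C) = 52.784.
Highest utility is C, so C ≻ A ≻ B.

Bundle C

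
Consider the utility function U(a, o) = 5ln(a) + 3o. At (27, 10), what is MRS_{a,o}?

MU_a = 5/a, MU_o = 3.
MRS = 5/a ÷ 3.
At (27, 10): MRS = 5/81.
The indifference curve has slope −5/81 at this bundle.

MRS = 5/81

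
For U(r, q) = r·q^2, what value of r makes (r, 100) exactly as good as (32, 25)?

U(32, 25) = 20000.
Set U(r, 100) = 20000 and solve.
With q = 100: 100^2 = 10000, so r = 20000/10000 = 2.
Check: U(2, 100) = 20000.

r = 2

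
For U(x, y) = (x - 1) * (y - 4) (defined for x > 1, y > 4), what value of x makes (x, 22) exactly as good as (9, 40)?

x = 17

U(9, 40) = 288.
Set U(x, 22) = 288 and solve.
With y = 22: (22 − 4) = 18, so (x − 1) = 288/18 = 16.
So x = 1 + 16 = 17.
Check: U(17, 22) = 288.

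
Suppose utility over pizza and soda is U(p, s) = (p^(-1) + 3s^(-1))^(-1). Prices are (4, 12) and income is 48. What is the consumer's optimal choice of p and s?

For CES with ρ = -1, MRS = (1/3)·(s/p)^2.
Tangency: set MRS = p_p/p_s = 4/12 = 1/3.
So (s/p)^2 = 1; taking the square root, s/p = 1, i.e. s = p.
Substitute into the budget 4·p + 12·s = 48: 16·p = 48, so p* = 3 and s* = 3.

p* = 3, s* = 3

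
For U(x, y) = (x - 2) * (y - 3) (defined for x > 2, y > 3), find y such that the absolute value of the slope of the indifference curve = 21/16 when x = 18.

MU_x = (y−3), MU_y = (x−2).
MRS = (y−3)/(x−2).
Substitute x = 18: MRS = (y − 3)/16. Setting this equal to 21/16 gives y − 3 = (21/16)·16 = 21, so y = 24.

y = 24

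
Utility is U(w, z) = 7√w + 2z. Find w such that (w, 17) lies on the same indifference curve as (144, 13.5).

w = 121

U(144, 13.5) = 111.
Set U(w, 17) = 111 and solve.
With z = 17: 7√w = 111 − 2·17 = 77, so √w = 11 and w = 121.
Check: U(121, 17) = 111.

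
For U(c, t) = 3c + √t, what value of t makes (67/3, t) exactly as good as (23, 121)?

t = 169

U(23, 121) = 80.
Set U(67/3, t) = 80 and solve.
With c = 67/3: √t = 80 − 3·67/3 = 13, so √t = 13 and t = 169.
Check: U(67/3, 169) = 80.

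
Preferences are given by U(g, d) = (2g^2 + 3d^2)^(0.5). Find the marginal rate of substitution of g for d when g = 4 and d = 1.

For CES with ρ = 2, MRS = (2/3)·(d/g)^(-1).
At (4, 1): MRS = 8/3.
So at (4, 1) the consumer would give up 8/3 units of d for one more unit of g.

MRS = 8/3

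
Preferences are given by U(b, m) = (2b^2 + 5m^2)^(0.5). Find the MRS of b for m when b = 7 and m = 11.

For CES with ρ = 2, MRS = (2/5)·(m/b)^(-1).
At (7, 11): MRS = 14/55.
So at (7, 11) the consumer would give up 14/55 units of m for one more unit of b.

MRS = 14/55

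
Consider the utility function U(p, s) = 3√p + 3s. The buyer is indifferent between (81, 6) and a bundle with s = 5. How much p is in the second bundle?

p = 100

U(81, 6) = 45.
Set U(p, 5) = 45 and solve.
With s = 5: 3√p = 45 − 3·5 = 30, so √p = 10 and p = 100.
Check: U(100, 5) = 45.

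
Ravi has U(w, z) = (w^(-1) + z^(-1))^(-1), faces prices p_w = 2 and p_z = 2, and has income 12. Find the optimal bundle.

For CES with ρ = -1, MRS = (z/w)^2.
Tangency: set MRS = p_w/p_z = 2/2 = 1.
So (z/w)^2 = 1; taking the square root, z/w = 1, i.e. z = w.
Substitute into the budget 2·w + 2·z = 12: 4·w = 12, so w* = 3 and z* = 3.

w* = 3, z* = 3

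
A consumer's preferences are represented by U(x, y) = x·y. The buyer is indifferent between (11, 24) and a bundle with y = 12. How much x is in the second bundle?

x = 22

U(11, 24) = 264.
Set U(x, 12) = 264 and solve.
With y = 12: x = 264/12 = 22.
Check: U(22, 12) = 264.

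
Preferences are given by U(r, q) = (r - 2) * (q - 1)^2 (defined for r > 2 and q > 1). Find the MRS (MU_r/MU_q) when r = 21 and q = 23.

MU_r = (q−1)^2, MU_q = 2·(r−2)·(q−1).
MRS = (1/2)·(q−1)/(r−2).
At (21, 23): MRS = 11/19.
That is, one extra unit of r is worth 11/19 units of q at the margin.

MRS = 11/19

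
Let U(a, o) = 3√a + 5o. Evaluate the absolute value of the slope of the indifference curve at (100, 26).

MU_a = 3/(2√a), MU_o = 5.
MRS = 3/(2√a) ÷ 5.
At (100, 26): MRS = 3/100.
That is, one extra unit of a is worth 3/100 units of o at the margin.

MRS = 3/100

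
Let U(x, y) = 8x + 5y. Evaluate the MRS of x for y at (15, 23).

MRS = 1.6

MU_x = 8, MU_y = 5, so MRS = 8/5 = 1.6 at every bundle.
At (15, 23): MRS = 1.6.
The indifference curve has slope −1.6 at this bundle.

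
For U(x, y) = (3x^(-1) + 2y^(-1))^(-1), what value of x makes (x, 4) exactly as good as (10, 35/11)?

x = 7

U depends on (x, y) only through S = 3x^(-1) + 2y^(-1), so equal utility means equal S. At (10, 35/11): S = 13/14.
With y = 4: 2·4^(-1) = 0.5, so 3x^(-1) = 13/14 − 0.5 = 3/7, i.e. x^(-1) = 1/7.
Hence x = 1/(1/7) = 7.
Check: U(7, 4) = 1.0769.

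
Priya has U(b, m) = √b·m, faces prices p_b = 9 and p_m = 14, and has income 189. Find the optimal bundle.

b* = 7, m* = 9

MU_b = 0.5·b^(-0.5)·m and MU_m = √b.
MRS = MU_b/MU_m = (0.5)·m/b.
Tangency: set MRS = p_b/p_m = 9/14.
So (0.5)·m/b = 9/14, i.e. m = (9/7)·b.
Substitute into the budget 9·b + 14·m = 189: 27·b = 189, so b* = 7.
Then m* = (9/7)·7 = 9.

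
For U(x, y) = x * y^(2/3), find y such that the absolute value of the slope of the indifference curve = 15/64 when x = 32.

y = 5

MU_x = y^(2/3) and MU_y = 2/3·x·y^(-1/3).
MRS = MU_x/MU_y = (1.5)·y/x.
Substitute x = 32: MRS = y/(64/3). Setting y/(64/3) = 15/64 gives y = (15/64)·(64/3) = 5.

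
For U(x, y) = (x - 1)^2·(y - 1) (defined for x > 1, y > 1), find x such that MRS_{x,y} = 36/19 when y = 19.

MU_x = 2·(x−1)·(y−1), MU_y = (x−1)^2.
MRS = (2/1)·(y−1)/(x−1).
Substitute y = 19: MRS = 36/(x − 1). Setting this equal to 36/19 gives x − 1 = 36/(36/19) = 19, so x = 20.

x = 20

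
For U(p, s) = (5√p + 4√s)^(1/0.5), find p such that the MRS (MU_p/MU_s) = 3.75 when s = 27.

For CES with ρ = 0.5, MRS = (5/4)·√(s/p).
Setting (5/4)·√(27/p) = 3.75 gives √(27/p) = 3, so 27/p = 9 and p = 3.

p = 3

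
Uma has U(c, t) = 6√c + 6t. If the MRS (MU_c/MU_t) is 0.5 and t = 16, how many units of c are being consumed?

c = 1

MU_c = 6/(2√c), MU_t = 6.
MRS = 6/(2√c) ÷ 6.
MRS depends only on c: 0.5/√c = 0.5 ⇒ √c = 0.5/0.5 = 1 ⇒ c = 1.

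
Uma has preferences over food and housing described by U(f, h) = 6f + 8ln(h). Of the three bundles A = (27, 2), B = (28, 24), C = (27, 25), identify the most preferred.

Evaluate utility at each bundle:
U(A) = 167.545.
U(B) = 193.424.
U(C) = 187.751.
Highest utility is B, so B ≻ C ≻ A.

Bundle B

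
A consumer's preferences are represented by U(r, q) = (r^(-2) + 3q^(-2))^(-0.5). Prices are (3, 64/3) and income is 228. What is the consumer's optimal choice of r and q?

For CES with ρ = -2, MRS = (1/3)·(q/r)^3.
Tangency: set MRS = p_r/p_q = 3/(64/3) = 9/64.
So (q/r)^3 = 27/64; taking the cube root, q/r = 0.75, i.e. q = 0.75·r.
Substitute into the budget 3·r + (64/3)·q = 228: 19·r = 228, so r* = 12 and q* = 0.75·12 = 9.

r* = 12, q* = 9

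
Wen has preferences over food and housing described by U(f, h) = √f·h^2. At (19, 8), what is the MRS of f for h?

MU_f = 0.5·f^(-0.5)·h^2 and MU_h = 2·√f·h.
MRS = MU_f/MU_h = (0.25)·h/f.
At (19, 8): MRS = 2/19.
That is, one extra unit of f is worth 2/19 units of h at the margin.

MRS = 2/19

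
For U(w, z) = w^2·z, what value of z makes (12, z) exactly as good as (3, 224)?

z = 14

U(3, 224) = 2016.
Set U(12, z) = 2016 and solve.
With w = 12: 12^2 = 144, so z = 2016/144 = 14.
Check: U(12, 14) = 2016.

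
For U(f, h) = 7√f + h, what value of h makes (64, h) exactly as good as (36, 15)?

h = 1

U(36, 15) = 57.
Set U(64, h) = 57 and solve.
With f = 64: √64 = 8, so h = 57 − 7·8 = 1.
Check: U(64, 1) = 57.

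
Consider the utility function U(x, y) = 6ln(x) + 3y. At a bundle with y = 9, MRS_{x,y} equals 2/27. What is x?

MU_x = 6/x, MU_y = 3.
MRS = 6/x ÷ 3.
MRS depends only on x: 2/x = 2/27 ⇒ x = 2/(2/27) = 27.

x = 27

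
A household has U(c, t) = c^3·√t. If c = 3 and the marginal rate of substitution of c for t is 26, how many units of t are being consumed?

t = 13

MU_c = 3·c^2·√t and MU_t = 0.5·c^3·t^(-0.5).
MRS = MU_c/MU_t = (6)·t/c.
Substitute c = 3: MRS = t/0.5. Setting t/0.5 = 26 gives t = 26·0.5 = 13.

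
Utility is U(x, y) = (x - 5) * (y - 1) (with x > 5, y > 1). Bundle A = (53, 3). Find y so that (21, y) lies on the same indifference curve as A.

y = 7

U(53, 3) = 96.
Set U(21, y) = 96 and solve.
With x = 21: (21 − 5) = 16, so (y − 1) = 96/16 = 6.
So y = 1 + 6 = 7.
Check: U(21, 7) = 96.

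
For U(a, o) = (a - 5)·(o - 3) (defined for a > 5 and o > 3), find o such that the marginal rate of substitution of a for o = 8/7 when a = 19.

o = 19

MU_a = (o−3), MU_o = (a−5).
MRS = (o−3)/(a−5).
Substitute a = 19: MRS = (o − 3)/14. Setting this equal to 8/7 gives o − 3 = (8/7)·14 = 16, so o = 19.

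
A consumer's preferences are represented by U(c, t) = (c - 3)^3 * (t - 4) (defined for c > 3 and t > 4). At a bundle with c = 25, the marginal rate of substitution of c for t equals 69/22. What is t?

MU_c = 3·(c−3)^2·(t−4), MU_t = (c−3)^3.
MRS = (3/1)·(t−4)/(c−3).
Substitute c = 25: MRS = (t − 4)/(22/3). Setting this equal to 69/22 gives t − 4 = (69/22)·(22/3) = 23, so t = 27.

t = 27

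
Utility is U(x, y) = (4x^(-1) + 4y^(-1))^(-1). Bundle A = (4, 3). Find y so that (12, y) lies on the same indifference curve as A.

U depends on (x, y) only through S = 4x^(-1) + 4y^(-1), so equal utility means equal S. At (4, 3): S = 7/3.
With x = 12: 4·12^(-1) = 1/3, so 4y^(-1) = 7/3 − 1/3 = 2, i.e. y^(-1) = 0.5.
Hence y = 1/0.5 = 2.
Check: U(12, 2) = 0.4286.

y = 2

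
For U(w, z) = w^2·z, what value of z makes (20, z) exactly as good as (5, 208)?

U(5, 208) = 5200.
Set U(20, z) = 5200 and solve.
With w = 20: 20^2 = 400, so z = 5200/400 = 13.
Check: U(20, 13) = 5200.

z = 13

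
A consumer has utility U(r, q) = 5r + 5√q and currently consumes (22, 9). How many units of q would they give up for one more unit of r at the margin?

MU_r = 5, MU_q = 5/(2√q).
MRS = 5 ÷ (5/(2√q)).
At (22, 9): MRS = 6.
The indifference curve has slope −6 at this bundle.

MRS = 6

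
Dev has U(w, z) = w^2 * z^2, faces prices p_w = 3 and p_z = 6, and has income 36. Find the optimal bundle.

w* = 6, z* = 3

MU_w = 2·w·z^2 and MU_z = 2·w^2·z.
MRS = MU_w/MU_z = z/w.
Tangency: set MRS = p_w/p_z = 3/6 = 0.5.
So z/w = 0.5, i.e. z = 0.5·w.
Substitute into the budget 3·w + 6·z = 36: 6·w = 36, so w* = 6.
Then z* = 0.5·6 = 3.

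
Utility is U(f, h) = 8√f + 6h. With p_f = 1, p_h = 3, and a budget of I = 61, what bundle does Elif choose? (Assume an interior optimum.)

MU_f = 8/(2√f), MU_h = 6.
MRS = 8/(2√f) ÷ 6.
Tangency: set MRS = p_f/p_h = 1/3.
MRS depends only on f: (2/3)/√f = 1/3 ⇒ √f = (2/3)/(1/3) = 2 ⇒ f* = 4.
From the budget, 3·h = 61 − 1·4 = 57, so h* = 19.

f* = 4, h* = 19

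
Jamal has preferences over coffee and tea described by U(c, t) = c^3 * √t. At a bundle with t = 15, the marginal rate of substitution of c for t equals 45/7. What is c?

MU_c = 3·c^2·√t and MU_t = 0.5·c^3·t^(-0.5).
MRS = MU_c/MU_t = (6)·t/c.
Substitute t = 15: MRS = 90/c. Setting 90/c = 45/7 gives c = 90/(45/7) = 14.

c = 14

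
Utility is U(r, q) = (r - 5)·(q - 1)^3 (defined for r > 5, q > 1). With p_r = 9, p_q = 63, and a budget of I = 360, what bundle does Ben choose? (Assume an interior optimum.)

r* = 12, q* = 4

MU_r = (q−1)^3, MU_q = 3·(r−5)·(q−1)^2.
MRS = (1/3)·(q−1)/(r−5).
Tangency: set MRS = p_r/p_q = 9/63 = 1/7.
So (1/3)·(q − 1)/(r − 5) = 1/7, i.e. (q − 1) = (3/7)·(r − 5).
Rewrite the budget in excess-of-subsistence terms: 9·(r − 5) + 63·(q − 1) = 360 − 9·5 − 63·1 = 252.
Substituting, 36·(r − 5) = 252, so r − 5 = 7 and r* = 12.
Then q − 1 = (3/7)·7 = 3, so q* = 4.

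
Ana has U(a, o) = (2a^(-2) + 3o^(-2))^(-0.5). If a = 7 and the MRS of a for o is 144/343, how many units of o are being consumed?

For CES with ρ = -2, MRS = (2/3)·(o/a)^3.
Setting (2/3)·(o/7)^3 = 144/343 gives (o/7)^3 = 216/343, so o/7 = 6/7 and o = 6.

o = 6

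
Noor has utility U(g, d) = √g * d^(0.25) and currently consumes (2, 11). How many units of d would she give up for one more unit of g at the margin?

MRS = 11

MU_g = 0.5·g^(-0.5)·d^(0.25) and MU_d = 0.25·√g·d^(-0.75).
MRS = MU_g/MU_d = (2)·d/g.
At (2, 11): MRS = 11.
So at (2, 11) the consumer would give up 11 units of d for one more unit of g.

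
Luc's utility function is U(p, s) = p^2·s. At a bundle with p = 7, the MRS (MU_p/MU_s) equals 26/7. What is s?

MU_p = 2·p·s and MU_s = p^2.
MRS = MU_p/MU_s = (2/1)·s/p.
Substitute p = 7: MRS = s/3.5. Setting s/3.5 = 26/7 gives s = (26/7)·3.5 = 13.

s = 13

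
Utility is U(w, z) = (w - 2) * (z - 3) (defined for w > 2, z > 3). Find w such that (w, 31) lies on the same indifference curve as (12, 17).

U(12, 17) = 140.
Set U(w, 31) = 140 and solve.
With z = 31: (31 − 3) = 28, so (w − 2) = 140/28 = 5.
So w = 2 + 5 = 7.
Check: U(7, 31) = 140.

w = 7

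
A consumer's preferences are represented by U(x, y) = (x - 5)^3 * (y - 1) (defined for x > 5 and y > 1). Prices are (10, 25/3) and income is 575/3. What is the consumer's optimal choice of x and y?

x* = 15, y* = 5

MU_x = 3·(x−5)^2·(y−1), MU_y = (x−5)^3.
MRS = (3/1)·(y−1)/(x−5).
Tangency: set MRS = p_x/p_y = 10/(25/3) = 1.2.
So (3/1)·(y − 1)/(x − 5) = 1.2, i.e. (y − 1) = 0.4·(x − 5).
Rewrite the budget in excess-of-subsistence terms: 10·(x − 5) + (25/3)·(y − 1) = 575/3 − 10·5 − (25/3)·1 = 400/3.
Substituting, (40/3)·(x − 5) = 400/3, so x − 5 = 10 and x* = 15.
Then y − 1 = 0.4·10 = 4, so y* = 5.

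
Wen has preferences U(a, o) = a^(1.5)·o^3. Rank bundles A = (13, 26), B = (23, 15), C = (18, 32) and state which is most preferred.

Evaluate utility at each bundle:
U(A) = 823825.200.
U(B) = 372276.422.
U(C) = 2502411.301.
Highest utility is C, so C ≻ A ≻ B.

Bundle C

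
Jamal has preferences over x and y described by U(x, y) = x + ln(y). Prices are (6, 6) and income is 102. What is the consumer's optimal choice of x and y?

MU_x = 1, MU_y = 1/y.
MRS = 1 ÷ (1/y).
Tangency: set MRS = p_x/p_y = 6/6 = 1.
MRS depends only on y: y = 1 ⇒ y* = 1.
From the budget, 6·x = 102 − 6·1 = 96, so x* = 16.

x* = 16, y* = 1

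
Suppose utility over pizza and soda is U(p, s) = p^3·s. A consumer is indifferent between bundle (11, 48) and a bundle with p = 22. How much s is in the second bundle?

U(11, 48) = 63888.
Set U(22, s) = 63888 and solve.
With p = 22: 22^3 = 10648, so s = 63888/10648 = 6.
Check: U(22, 6) = 63888.

s = 6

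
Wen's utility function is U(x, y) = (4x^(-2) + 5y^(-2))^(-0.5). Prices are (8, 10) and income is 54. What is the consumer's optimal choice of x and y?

For CES with ρ = -2, MRS = (4/5)·(y/x)^3.
Tangency: set MRS = p_x/p_y = 8/10 = 0.8.
So (y/x)^3 = 1; taking the cube root, y/x = 1, i.e. y = x.
Substitute into the budget 8·x + 10·y = 54: 18·x = 54, so x* = 3 and y* = 3.

x* = 3, y* = 3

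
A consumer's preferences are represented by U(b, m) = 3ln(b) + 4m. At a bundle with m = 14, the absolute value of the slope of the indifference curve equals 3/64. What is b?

MU_b = 3/b, MU_m = 4.
MRS = 3/b ÷ 4.
MRS depends only on b: 0.75/b = 3/64 ⇒ b = 0.75/(3/64) = 16.

b = 16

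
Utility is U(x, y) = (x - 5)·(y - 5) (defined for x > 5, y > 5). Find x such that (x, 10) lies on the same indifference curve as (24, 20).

x = 62

U(24, 20) = 285.
Set U(x, 10) = 285 and solve.
With y = 10: (10 − 5) = 5, so (x − 5) = 285/5 = 57.
So x = 5 + 57 = 62.
Check: U(62, 10) = 285.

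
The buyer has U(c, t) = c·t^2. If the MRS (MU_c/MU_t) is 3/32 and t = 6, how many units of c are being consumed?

c = 32

MU_c = t^2 and MU_t = 2·c·t.
MRS = MU_c/MU_t = (1/2)·t/c.
Substitute t = 6: MRS = 3/c. Setting 3/c = 3/32 gives c = 3/(3/32) = 32.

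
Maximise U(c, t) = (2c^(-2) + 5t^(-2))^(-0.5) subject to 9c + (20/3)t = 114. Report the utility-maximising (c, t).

c* = 6, t* = 9

For CES with ρ = -2, MRS = (2/5)·(t/c)^3.
Tangency: set MRS = p_c/p_t = 9/(20/3) = 1.35.
So (t/c)^3 = 3.375; taking the cube root, t/c = 1.5, i.e. t = 1.5·c.
Substitute into the budget 9·c + (20/3)·t = 114: 19·c = 114, so c* = 6 and t* = 1.5·6 = 9.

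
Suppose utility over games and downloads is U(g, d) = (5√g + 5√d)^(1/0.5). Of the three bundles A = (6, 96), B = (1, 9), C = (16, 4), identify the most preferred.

Evaluate utility at each bundle:
U(A) = 3750.000.
U(B) = 400.000.
U(C) = 900.000.
Highest utility is A, so A ≻ C ≻ B.

Bundle A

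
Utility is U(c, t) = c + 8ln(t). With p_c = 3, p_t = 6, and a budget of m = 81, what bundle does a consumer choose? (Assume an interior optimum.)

MU_c = 1, MU_t = 8/t.
MRS = 1 ÷ (8/t).
Tangency: set MRS = p_c/p_t = 3/6 = 0.5.
MRS depends only on t: 0.125·t = 0.5 ⇒ t* = 0.5/0.125 = 4.
From the budget, 3·c = 81 − 6·4 = 57, so c* = 19.

c* = 19, t* = 4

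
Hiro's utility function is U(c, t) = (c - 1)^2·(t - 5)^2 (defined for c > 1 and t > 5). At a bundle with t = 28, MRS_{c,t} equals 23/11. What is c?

MU_c = 2·(c−1)·(t−5)^2, MU_t = 2·(c−1)^2·(t−5).
MRS = (t−5)/(c−1).
Substitute t = 28: MRS = 23/(c − 1). Setting this equal to 23/11 gives c − 1 = 23/(23/11) = 11, so c = 12.

c = 12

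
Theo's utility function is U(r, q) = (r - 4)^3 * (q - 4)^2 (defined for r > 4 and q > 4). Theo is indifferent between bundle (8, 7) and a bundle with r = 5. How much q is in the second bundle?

q = 28

U(8, 7) = 576.
Set U(5, q) = 576 and solve.
With r = 5: (5 − 4)^3 = 1, so (q − 4)^2 = 576/1 = 576.
Taking the square root (with q > 4): q − 4 = 24, so q = 28.
Check: U(5, 28) = 576.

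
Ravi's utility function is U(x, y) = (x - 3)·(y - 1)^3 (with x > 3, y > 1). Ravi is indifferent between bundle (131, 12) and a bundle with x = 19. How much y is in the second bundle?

U(131, 12) = 170368.
Set U(19, y) = 170368 and solve.
With x = 19: (19 − 3) = 16, so (y − 1)^3 = 170368/16 = 10648.
Taking the cube root (with y > 1): y − 1 = 22, so y = 23.
Check: U(19, 23) = 170368.

y = 23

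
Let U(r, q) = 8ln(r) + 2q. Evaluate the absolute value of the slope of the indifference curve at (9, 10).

MRS = 4/9

MU_r = 8/r, MU_q = 2.
MRS = 8/r ÷ 2.
At (9, 10): MRS = 4/9.
So at (9, 10) the consumer would give up 4/9 units of q for one more unit of r.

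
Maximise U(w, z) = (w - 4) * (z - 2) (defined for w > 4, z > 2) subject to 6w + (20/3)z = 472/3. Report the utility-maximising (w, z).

w* = 14, z* = 11

MU_w = (z−2), MU_z = (w−4).
MRS = (z−2)/(w−4).
Tangency: set MRS = p_w/p_z = 6/(20/3) = 0.9.
So (z − 2)/(w − 4) = 0.9, i.e. (z − 2) = 0.9·(w − 4).
Rewrite the budget in excess-of-subsistence terms: 6·(w − 4) + (20/3)·(z − 2) = 472/3 − 6·4 − (20/3)·2 = 120.
Substituting, 12·(w − 4) = 120, so w − 4 = 10 and w* = 14.
Then z − 2 = 0.9·10 = 9, so z* = 11.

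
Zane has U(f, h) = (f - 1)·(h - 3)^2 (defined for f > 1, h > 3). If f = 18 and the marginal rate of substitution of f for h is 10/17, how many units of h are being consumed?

h = 23

MU_f = (h−3)^2, MU_h = 2·(f−1)·(h−3).
MRS = (1/2)·(h−3)/(f−1).
Substitute f = 18: MRS = (h − 3)/34. Setting this equal to 10/17 gives h − 3 = (10/17)·34 = 20, so h = 23.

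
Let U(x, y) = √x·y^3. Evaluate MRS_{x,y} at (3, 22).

MRS = 11/9

MU_x = 0.5·x^(-0.5)·y^3 and MU_y = 3·√x·y^2.
MRS = MU_x/MU_y = (1/6)·y/x.
At (3, 22): MRS = 11/9.
The indifference curve has slope −11/9 at this bundle.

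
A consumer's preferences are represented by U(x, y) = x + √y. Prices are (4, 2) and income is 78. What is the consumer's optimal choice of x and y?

MU_x = 1, MU_y = 1/(2√y).
MRS = 1 ÷ (1/(2√y)).
Tangency: set MRS = p_x/p_y = 4/2 = 2.
MRS depends only on y: 2·√y = 2 ⇒ √y = 2/2 = 1 ⇒ y* = 1.
From the budget, 4·x = 78 − 2·1 = 76, so x* = 19.

x* = 19, y* = 1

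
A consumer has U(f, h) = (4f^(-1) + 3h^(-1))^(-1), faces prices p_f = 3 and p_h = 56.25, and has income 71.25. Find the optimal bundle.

f* = 5, h* = 1

For CES with ρ = -1, MRS = (4/3)·(h/f)^2.
Tangency: set MRS = p_f/p_h = 3/56.25 = 4/75.
So (h/f)^2 = 1/25; taking the square root, h/f = 0.2, i.e. h = 0.2·f.
Substitute into the budget 3·f + 56.25·h = 71.25: 14.25·f = 71.25, so f* = 5 and h* = 0.2·5 = 1.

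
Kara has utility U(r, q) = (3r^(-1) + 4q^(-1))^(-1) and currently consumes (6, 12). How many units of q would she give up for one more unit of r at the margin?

MRS = 3

For CES with ρ = -1, MRS = (3/4)·(q/r)^2.
At (6, 12): MRS = 3.
So at (6, 12) the consumer would give up 3 units of q for one more unit of r.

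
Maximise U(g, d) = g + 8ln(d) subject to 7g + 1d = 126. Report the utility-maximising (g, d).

g* = 10, d* = 56

MU_g = 1, MU_d = 8/d.
MRS = 1 ÷ (8/d).
Tangency: set MRS = p_g/p_d = 7/1 = 7.
MRS depends only on d: 0.125·d = 7 ⇒ d* = 7/0.125 = 56.
From the budget, 7·g = 126 − 1·56 = 70, so g* = 10.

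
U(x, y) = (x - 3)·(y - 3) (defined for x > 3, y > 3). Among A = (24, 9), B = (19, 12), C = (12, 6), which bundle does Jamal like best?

Evaluate utility at each bundle:
U(A) = 126.
U(B) = 144.
U(C) = 27.
Highest utility is B, so B ≻ A ≻ C.

Bundle B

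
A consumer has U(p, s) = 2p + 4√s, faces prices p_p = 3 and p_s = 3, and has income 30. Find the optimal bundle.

MU_p = 2, MU_s = 4/(2√s).
MRS = 2 ÷ (4/(2√s)).
Tangency: set MRS = p_p/p_s = 3/3 = 1.
MRS depends only on s: √s = 1 ⇒ √s = 1 ⇒ s* = 1.
From the budget, 3·p = 30 − 3·1 = 27, so p* = 9.

p* = 9, s* = 1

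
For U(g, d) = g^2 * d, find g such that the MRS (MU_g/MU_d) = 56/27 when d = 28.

g = 27

MU_g = 2·g·d and MU_d = g^2.
MRS = MU_g/MU_d = (2/1)·d/g.
Substitute d = 28: MRS = 56/g. Setting 56/g = 56/27 gives g = 56/(56/27) = 27.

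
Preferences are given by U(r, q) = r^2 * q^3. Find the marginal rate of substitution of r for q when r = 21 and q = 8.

MRS = 16/63

MU_r = 2·r·q^3 and MU_q = 3·r^2·q^2.
MRS = MU_r/MU_q = (2/3)·q/r.
At (21, 8): MRS = 16/63.
So at (21, 8) the consumer would give up 16/63 units of q for one more unit of r.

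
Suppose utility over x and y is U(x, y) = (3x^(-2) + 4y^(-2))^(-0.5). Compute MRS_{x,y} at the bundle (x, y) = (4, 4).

MRS = 0.75

For CES with ρ = -2, MRS = (3/4)·(y/x)^3.
At (4, 4): MRS = 0.75.
The indifference curve has slope −0.75 at this bundle.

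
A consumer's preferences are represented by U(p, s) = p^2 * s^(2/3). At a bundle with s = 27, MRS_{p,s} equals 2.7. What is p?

p = 30

MU_p = 2·p·s^(2/3) and MU_s = 2/3·p^2·s^(-1/3).
MRS = MU_p/MU_s = (3)·s/p.
Substitute s = 27: MRS = 81/p. Setting 81/p = 2.7 gives p = 81/2.7 = 30.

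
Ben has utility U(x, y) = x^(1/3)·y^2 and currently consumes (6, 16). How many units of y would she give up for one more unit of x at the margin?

MRS = 4/9

MU_x = 1/3·x^(-2/3)·y^2 and MU_y = 2·x^(1/3)·y.
MRS = MU_x/MU_y = (1/6)·y/x.
At (6, 16): MRS = 4/9.
So at (6, 16) the consumer would give up 4/9 units of y for one more unit of x.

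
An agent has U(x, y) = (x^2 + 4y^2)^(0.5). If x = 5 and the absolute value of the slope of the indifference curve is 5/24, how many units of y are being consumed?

y = 6

For CES with ρ = 2, MRS = (1/4)·(y/x)^(-1).
Setting (1/4)·(y/5)^(-1) = 5/24 gives (y/5)^(-1) = 5/6, so y/5 = 1.2 and y = 6.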